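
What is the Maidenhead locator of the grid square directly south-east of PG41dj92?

PG41ej01

Longitude extended square 9; +1 → 10, wraps to 0, carry into subsquare.
Longitude subsquare d = 3; +1 → 4 = e.
Latitude extended square 2; −1 → 1.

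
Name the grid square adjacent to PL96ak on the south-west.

PL86xj

Longitude subsquare a = 0; −1 → -1, wraps to 23 = x, carry into square.
Longitude square 9; −1 → 8.
Latitude subsquare k = 10; −1 → 9 = j.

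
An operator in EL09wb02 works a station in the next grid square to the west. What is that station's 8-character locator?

Longitude extended square 0; −1 → -1, wraps to 9, carry into subsquare.
Longitude subsquare w = 22; −1 → 21 = v.
The latitude characters are unchanged.

EL09vb92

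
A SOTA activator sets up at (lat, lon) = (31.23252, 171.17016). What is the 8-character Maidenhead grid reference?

RM51of05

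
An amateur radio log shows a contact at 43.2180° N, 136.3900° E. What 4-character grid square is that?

Shift to the Maidenhead origin (180°W, 90°S): lon 316.39, lat 133.22.
Field: lon ⌊316.39/20⌋ = 15 → P; lat ⌊133.22/10⌋ = 13 → N.
Square: lon ⌊16.39/2⌋ = 8; lat ⌊3.22/1⌋ = 3.

PN83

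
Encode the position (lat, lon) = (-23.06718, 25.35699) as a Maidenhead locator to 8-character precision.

Offset from 180°W / 90°S: lon 205.35699°, lat 66.93282°.
Field: 205.35699/20 → 10 → K, 66.93282/10 → 6 → G; chars KG.
Square: 5.35699/2 → 2, 6.93282/1 → 6; chars 26.
Subsquare: 1.35699/0.0833333 → 16 → q, 0.93282/0.0416667 → 22 → w; chars qw.
Extended square: 0.02366/0.00833333 → 2, 0.01615/0.00416667 → 3; chars 23.

KG26qw23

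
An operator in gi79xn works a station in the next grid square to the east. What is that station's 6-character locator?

GI89an

Longitude subsquare x = 23; +1 → 24, wraps to 0 = a, carry into square.
Longitude square 7; +1 → 8.
The latitude characters are unchanged.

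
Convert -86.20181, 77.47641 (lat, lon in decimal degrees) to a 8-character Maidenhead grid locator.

MA83rt71

Offset from 180°W / 90°S: lon 257.47641°, lat 3.79819°.
Field: lon ⌊257.47641/20⌋ = 12 → M; lat ⌊3.79819/10⌋ = 0 → A.
Square: lon ⌊17.47641/2⌋ = 8; lat ⌊3.79819/1⌋ = 3.
Subsquare: lon ⌊1.47641/0.0833333⌋ = 17 → r; lat ⌊0.79819/0.0416667⌋ = 19 → t.
Extended square: lon ⌊0.05974/0.00833333⌋ = 7; lat ⌊0.00652/0.00416667⌋ = 1.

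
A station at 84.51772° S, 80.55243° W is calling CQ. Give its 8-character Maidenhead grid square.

Shift to the Maidenhead origin (180°W, 90°S): lon 99.44757, lat 5.48228.
Field: 99.44757/20 → 4 → E, 5.48228/10 → 0 → A; chars EA.
Square: 19.44757/2 → 9, 5.48228/1 → 5; chars 95.
Subsquare: 1.44757/0.0833333 → 17 → r, 0.48228/0.0416667 → 11 → l; chars rl.
Extended square: 0.03090/0.00833333 → 3, 0.02395/0.00416667 → 5; chars 35.

EA95rl35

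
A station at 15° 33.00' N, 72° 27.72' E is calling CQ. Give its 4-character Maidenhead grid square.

MK65

Shift to the Maidenhead origin (180°W, 90°S): lon 252.46, lat 105.55.
Field: lon ⌊252.46/20⌋ = 12 → M; lat ⌊105.55/10⌋ = 10 → K.
Square: lon ⌊12.46/2⌋ = 6; lat ⌊5.55/1⌋ = 5.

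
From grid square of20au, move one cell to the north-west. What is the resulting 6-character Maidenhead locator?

OF10xv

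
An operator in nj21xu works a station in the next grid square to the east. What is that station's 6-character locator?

NJ31au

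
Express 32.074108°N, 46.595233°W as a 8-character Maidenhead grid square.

Offset from 180°W / 90°S: lon 133.40477°, lat 122.07411°.
Field: lon ⌊133.40477/20⌋ = 6 → G; lat ⌊122.07411/10⌋ = 12 → M.
Square: lon ⌊13.40477/2⌋ = 6; lat ⌊2.07411/1⌋ = 2.
Subsquare: lon ⌊1.40477/0.0833333⌋ = 16 → q; lat ⌊0.07411/0.0416667⌋ = 1 → b.
Extended square: lon ⌊0.07143/0.00833333⌋ = 8; lat ⌊0.03244/0.00416667⌋ = 7.

GM62qb87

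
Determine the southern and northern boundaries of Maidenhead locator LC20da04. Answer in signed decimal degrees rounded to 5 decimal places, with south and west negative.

-69.98333, -69.97917

Field L=11, C=2: +11·20° lon, +2·10° lat → SW at lon 40°, lat -70°.
Square 2, 0: +2·2° lon, +0·1° lat → SW at lon 44°, lat -70°.
Subsquare d=3, a=0: +3·0.0833333° lon, +0·0.0416667° lat → SW at lon 44.25°, lat -70°.
Extended square 0, 4: +0·0.00833333° lon, +4·0.00416667° lat → SW at lon 44.25°, lat -69.9833°.
Cell spans 0.00833333° lon × 0.00416667° lat.
south -69.98333, north -69.97917.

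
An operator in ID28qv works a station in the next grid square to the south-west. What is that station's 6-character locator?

ID28pu

Longitude subsquare q = 16; −1 → 15 = p.
Latitude subsquare v = 21; −1 → 20 = u.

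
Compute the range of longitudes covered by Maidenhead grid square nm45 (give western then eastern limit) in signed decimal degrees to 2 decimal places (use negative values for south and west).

88.00, 90.00

Field N=13, M=12: +13·20° lon, +12·10° lat → SW at lon 80°, lat 30°.
Square 4, 5: +4·2° lon, +5·1° lat → SW at lon 88°, lat 35°.
Cell spans 2° lon × 1° lat.
west 88.00, east 90.00.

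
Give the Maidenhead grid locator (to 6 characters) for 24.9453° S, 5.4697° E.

JG25rb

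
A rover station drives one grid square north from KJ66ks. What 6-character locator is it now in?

KJ66kt

Latitude subsquare s = 18; +1 → 19 = t.
The longitude characters are unchanged.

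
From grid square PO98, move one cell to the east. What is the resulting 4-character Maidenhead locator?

Longitude square 9; +1 → 10, wraps to 0, carry into field.
Longitude field P = 15; +1 → 16 = Q.
The latitude characters are unchanged.

QO08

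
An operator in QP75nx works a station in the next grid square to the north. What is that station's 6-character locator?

QP76na

Latitude subsquare x = 23; +1 → 24, wraps to 0 = a, carry into square.
Latitude square 5; +1 → 6.
The longitude characters are unchanged.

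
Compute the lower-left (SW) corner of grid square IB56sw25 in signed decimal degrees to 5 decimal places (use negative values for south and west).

-73.06250, -8.48333

Field I=8, B=1: +8·20° lon, +1·10° lat → SW at lon -20°, lat -80°.
Square 5, 6: +5·2° lon, +6·1° lat → SW at lon -10°, lat -74°.
Subsquare s=18, w=22: +18·0.0833333° lon, +22·0.0416667° lat → SW at lon -8.5°, lat -73.0833°.
Extended square 2, 5: +2·0.00833333° lon, +5·0.00416667° lat → SW at lon -8.48333°, lat -73.0625°.
latitude -73.06250, longitude -8.48333.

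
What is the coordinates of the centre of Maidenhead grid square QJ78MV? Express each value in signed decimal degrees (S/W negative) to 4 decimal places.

8.8958, 155.0417

Field Q=16, J=9: +16·20° lon, +9·10° lat → SW at lon 140°, lat 0°.
Square 7, 8: +7·2° lon, +8·1° lat → SW at lon 154°, lat 8°.
Subsquare m=12, v=21: +12·0.0833333° lon, +21·0.0416667° lat → SW at lon 155°, lat 8.875°.
Cell spans 0.0833333° lon × 0.0416667° lat. Centre is SW corner plus half of each.
latitude 8.8958, longitude 155.0417.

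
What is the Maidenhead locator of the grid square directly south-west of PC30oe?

Longitude subsquare o = 14; −1 → 13 = n.
Latitude subsquare e = 4; −1 → 3 = d.

PC30nd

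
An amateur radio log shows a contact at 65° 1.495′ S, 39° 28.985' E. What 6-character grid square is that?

KC94rx

Shift to the Maidenhead origin (180°W, 90°S): lon 219.4831, lat 24.9751.
Field: 219.4831/20 → 10 → K, 24.9751/10 → 2 → C; chars KC.
Square: 19.4831/2 → 9, 4.9751/1 → 4; chars 94.
Subsquare: 1.4831/0.0833333 → 17 → r, 0.9751/0.0416667 → 23 → x; chars rx.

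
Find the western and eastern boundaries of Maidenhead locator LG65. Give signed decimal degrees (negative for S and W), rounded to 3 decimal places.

52.000, 54.000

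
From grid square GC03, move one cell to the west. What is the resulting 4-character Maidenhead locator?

FC93

Longitude square 0; −1 → -1, wraps to 9, carry into field.
Longitude field G = 6; −1 → 5 = F.
The latitude characters are unchanged.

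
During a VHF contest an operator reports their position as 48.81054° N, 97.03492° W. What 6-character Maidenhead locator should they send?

EN18lt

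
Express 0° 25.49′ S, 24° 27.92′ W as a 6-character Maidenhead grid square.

Add 180° to longitude and 90° to latitude: 155.5347, 89.5752.
Field: 155.5347/20 → 7 → H, 89.5752/10 → 8 → I; chars HI.
Square: 15.5347/2 → 7, 9.5752/1 → 9; chars 79.
Subsquare: 1.5347/0.0833333 → 18 → s, 0.5752/0.0416667 → 13 → n; chars sn.

HI79sn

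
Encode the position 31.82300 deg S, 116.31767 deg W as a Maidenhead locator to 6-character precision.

Add 180° to longitude and 90° to latitude: 63.6823, 58.1770.
Field (20°×10°, letters A–R): 63.6823/20 → 3 → D, 58.1770/10 → 5 → F; chars DF.
Square (2°×1°, digits 0–9): 3.6823/2 → 1, 8.1770/1 → 8; chars 18.
Subsquare (5′×2.5′, letters a–x): 1.6823/0.0833333 → 20 → u, 0.1770/0.0416667 → 4 → e; chars ue.

DF18ue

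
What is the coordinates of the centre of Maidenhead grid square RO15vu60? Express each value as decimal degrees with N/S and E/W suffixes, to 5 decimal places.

Field R=17, O=14: +17·20° lon, +14·10° lat → SW at lon 160°, lat 50°.
Square 1, 5: +1·2° lon, +5·1° lat → SW at lon 162°, lat 55°.
Subsquare v=21, u=20: +21·0.0833333° lon, +20·0.0416667° lat → SW at lon 163.75°, lat 55.8333°.
Extended square 6, 0: +6·0.00833333° lon, +0·0.00416667° lat → SW at lon 163.8°, lat 55.8333°.
Cell spans 0.00833333° lon × 0.00416667° lat. Centre is SW corner plus half of each.
latitude 55.83542° N, longitude 163.80417° E.

55.83542° N, 163.80417° E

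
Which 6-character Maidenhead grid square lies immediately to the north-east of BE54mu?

BE54nv

Longitude subsquare m = 12; +1 → 13 = n.
Latitude subsquare u = 20; +1 → 21 = v.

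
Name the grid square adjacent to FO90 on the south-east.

Longitude square 9; +1 → 10, wraps to 0, carry into field.
Longitude field F = 5; +1 → 6 = G.
Latitude square 0; −1 → -1, wraps to 9, carry into field.
Latitude field O = 14; −1 → 13 = N.

GN09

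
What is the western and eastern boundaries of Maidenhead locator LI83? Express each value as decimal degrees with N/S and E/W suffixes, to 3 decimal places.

56.000° E, 58.000° E

Field L=11, I=8: +11·20° lon, +8·10° lat → SW at lon 40°, lat -10°.
Square 8, 3: +8·2° lon, +3·1° lat → SW at lon 56°, lat -7°.
Cell spans 2° lon × 1° lat.
west 56.000° E, east 58.000° E.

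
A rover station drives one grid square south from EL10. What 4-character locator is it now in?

EK19

Latitude square 0; −1 → -1, wraps to 9, carry into field.
Latitude field L = 11; −1 → 10 = K.
The longitude characters are unchanged.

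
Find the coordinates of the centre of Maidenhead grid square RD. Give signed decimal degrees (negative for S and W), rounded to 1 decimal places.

Field R=17, D=3: +17·20° lon, +3·10° lat → SW at lon 160°, lat -60°.
Cell spans 20° lon × 10° lat. Centre is SW corner plus half of each.
latitude -55.0, longitude 170.0.

-55.0, 170.0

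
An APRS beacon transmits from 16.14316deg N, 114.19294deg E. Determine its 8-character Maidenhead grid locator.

Add 180° to longitude and 90° to latitude: 294.19294, 106.14316.
Field: lon ⌊294.19294/20⌋ = 14 → O; lat ⌊106.14316/10⌋ = 10 → K.
Square: lon ⌊14.19294/2⌋ = 7; lat ⌊6.14316/1⌋ = 6.
Subsquare: lon ⌊0.19294/0.0833333⌋ = 2 → c; lat ⌊0.14316/0.0416667⌋ = 3 → d.
Extended square: lon ⌊0.02627/0.00833333⌋ = 3; lat ⌊0.01816/0.00416667⌋ = 4.

OK76cd34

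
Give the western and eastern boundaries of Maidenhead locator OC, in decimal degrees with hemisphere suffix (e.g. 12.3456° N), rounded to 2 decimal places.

Field O=14, C=2: +14·20° lon, +2·10° lat → SW at lon 100°, lat -70°.
Cell spans 20° lon × 10° lat.
west 100.00° E, east 120.00° E.

100.00° E, 120.00° E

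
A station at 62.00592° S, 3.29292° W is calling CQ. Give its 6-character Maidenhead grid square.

Shift to the Maidenhead origin (180°W, 90°S): lon 176.7071, lat 27.9941.
Field: lon ⌊176.7071/20⌋ = 8 → I; lat ⌊27.9941/10⌋ = 2 → C.
Square: lon ⌊16.7071/2⌋ = 8; lat ⌊7.9941/1⌋ = 7.
Subsquare: lon ⌊0.7071/0.0833333⌋ = 8 → i; lat ⌊0.9941/0.0416667⌋ = 23 → x.

IC87ix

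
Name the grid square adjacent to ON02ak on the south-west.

NN92xj

Longitude subsquare a = 0; −1 → -1, wraps to 23 = x, carry into square.
Longitude square 0; −1 → -1, wraps to 9, carry into field.
Longitude field O = 14; −1 → 13 = N.
Latitude subsquare k = 10; −1 → 9 = j.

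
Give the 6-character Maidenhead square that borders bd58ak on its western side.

Longitude subsquare a = 0; −1 → -1, wraps to 23 = x, carry into square.
Longitude square 5; −1 → 4.
The latitude characters are unchanged.

BD48xk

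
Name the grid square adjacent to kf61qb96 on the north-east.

KF61rb07

Longitude extended square 9; +1 → 10, wraps to 0, carry into subsquare.
Longitude subsquare q = 16; +1 → 17 = r.
Latitude extended square 6; +1 → 7.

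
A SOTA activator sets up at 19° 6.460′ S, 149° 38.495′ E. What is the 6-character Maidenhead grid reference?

QH40tv

Shift to the Maidenhead origin (180°W, 90°S): lon 329.6416, lat 70.8923.
Field: 329.6416/20 → 16 → Q, 70.8923/10 → 7 → H; chars QH.
Square: 9.6416/2 → 4, 0.8923/1 → 0; chars 40.
Subsquare: 1.6416/0.0833333 → 19 → t, 0.8923/0.0416667 → 21 → v; chars tv.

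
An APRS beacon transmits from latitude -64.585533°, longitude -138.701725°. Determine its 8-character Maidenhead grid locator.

CC05pj59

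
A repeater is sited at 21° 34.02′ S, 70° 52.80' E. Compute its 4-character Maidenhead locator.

MG58

Add 180° to longitude and 90° to latitude: 250.88, 68.43.
Field: 250.88/20 → 12 → M, 68.43/10 → 6 → G; chars MG.
Square: 10.88/2 → 5, 8.43/1 → 8; chars 58.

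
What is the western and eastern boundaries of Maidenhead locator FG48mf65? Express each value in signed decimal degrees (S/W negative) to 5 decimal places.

-70.95000, -70.94167

Field F=5, G=6: +5·20° lon, +6·10° lat → SW at lon -80°, lat -30°.
Square 4, 8: +4·2° lon, +8·1° lat → SW at lon -72°, lat -22°.
Subsquare m=12, f=5: +12·0.0833333° lon, +5·0.0416667° lat → SW at lon -71°, lat -21.7917°.
Extended square 6, 5: +6·0.00833333° lon, +5·0.00416667° lat → SW at lon -70.95°, lat -21.7708°.
Cell spans 0.00833333° lon × 0.00416667° lat.
west -70.95000, east -70.94167.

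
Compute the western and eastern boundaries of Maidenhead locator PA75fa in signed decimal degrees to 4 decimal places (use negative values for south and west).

134.4167, 134.5000

Field P=15, A=0: +15·20° lon, +0·10° lat → SW at lon 120°, lat -90°.
Square 7, 5: +7·2° lon, +5·1° lat → SW at lon 134°, lat -85°.
Subsquare f=5, a=0: +5·0.0833333° lon, +0·0.0416667° lat → SW at lon 134.417°, lat -85°.
Cell spans 0.0833333° lon × 0.0416667° lat.
west 134.4167, east 134.5000.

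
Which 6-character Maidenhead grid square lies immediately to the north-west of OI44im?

Longitude subsquare i = 8; −1 → 7 = h.
Latitude subsquare m = 12; +1 → 13 = n.

OI44hn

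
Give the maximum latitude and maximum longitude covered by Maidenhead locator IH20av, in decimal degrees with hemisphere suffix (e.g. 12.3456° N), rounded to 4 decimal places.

Field I=8, H=7: +8·20° lon, +7·10° lat → SW at lon -20°, lat -20°.
Square 2, 0: +2·2° lon, +0·1° lat → SW at lon -16°, lat -20°.
Subsquare a=0, v=21: +0·0.0833333° lon, +21·0.0416667° lat → SW at lon -16°, lat -19.125°.
Cell spans 0.0833333° lon × 0.0416667° lat. NE corner is SW corner plus one full cell.
latitude 19.0833° S, longitude 15.9167° W.

19.0833° S, 15.9167° W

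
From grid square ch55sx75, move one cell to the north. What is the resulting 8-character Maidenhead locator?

CH55sx76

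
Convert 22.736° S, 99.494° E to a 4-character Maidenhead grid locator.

Offset from 180°W / 90°S: lon 279.49°, lat 67.26°.
Field: 279.49/20 → 13 → N, 67.26/10 → 6 → G; chars NG.
Square: 19.49/2 → 9, 7.26/1 → 7; chars 97.

NG97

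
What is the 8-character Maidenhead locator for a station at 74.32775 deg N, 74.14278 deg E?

MQ74bh78

Offset from 180°W / 90°S: lon 254.14278°, lat 164.32775°.
Field: lon ⌊254.14278/20⌋ = 12 → M; lat ⌊164.32775/10⌋ = 16 → Q.
Square: lon ⌊14.14278/2⌋ = 7; lat ⌊4.32775/1⌋ = 4.
Subsquare: lon ⌊0.14278/0.0833333⌋ = 1 → b; lat ⌊0.32775/0.0416667⌋ = 7 → h.
Extended square: lon ⌊0.05945/0.00833333⌋ = 7; lat ⌊0.03608/0.00416667⌋ = 8.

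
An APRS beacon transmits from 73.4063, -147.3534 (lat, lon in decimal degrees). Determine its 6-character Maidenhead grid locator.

BQ63hj

Add 180° to longitude and 90° to latitude: 32.6466, 163.4063.
Field: lon ⌊32.6466/20⌋ = 1 → B; lat ⌊163.4063/10⌋ = 16 → Q.
Square: lon ⌊12.6466/2⌋ = 6; lat ⌊3.4063/1⌋ = 3.
Subsquare: lon ⌊0.6466/0.0833333⌋ = 7 → h; lat ⌊0.4063/0.0416667⌋ = 9 → j.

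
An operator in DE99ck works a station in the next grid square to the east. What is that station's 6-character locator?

DE99dk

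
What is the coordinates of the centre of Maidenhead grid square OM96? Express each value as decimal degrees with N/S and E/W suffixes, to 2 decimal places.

36.50° N, 119.00° E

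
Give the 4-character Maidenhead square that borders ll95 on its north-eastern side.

ML06

Longitude square 9; +1 → 10, wraps to 0, carry into field.
Longitude field L = 11; +1 → 12 = M.
Latitude square 5; +1 → 6.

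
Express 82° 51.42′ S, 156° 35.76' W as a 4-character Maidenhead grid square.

Shift to the Maidenhead origin (180°W, 90°S): lon 23.40, lat 7.14.
Field (20°×10°, letters A–R): 23.40/20 → 1 → B, 7.14/10 → 0 → A; chars BA.
Square (2°×1°, digits 0–9): 3.40/2 → 1, 7.14/1 → 7; chars 17.

BA17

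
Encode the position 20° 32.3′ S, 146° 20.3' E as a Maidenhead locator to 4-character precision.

QG39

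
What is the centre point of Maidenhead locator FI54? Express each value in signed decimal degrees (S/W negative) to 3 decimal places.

Field F=5, I=8: +5·20° lon, +8·10° lat → SW at lon -80°, lat -10°.
Square 5, 4: +5·2° lon, +4·1° lat → SW at lon -70°, lat -6°.
Cell spans 2° lon × 1° lat. Centre is SW corner plus half of each.
latitude -5.500, longitude -69.000.

-5.500, -69.000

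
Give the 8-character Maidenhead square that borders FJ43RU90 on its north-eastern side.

FJ43su01

Longitude extended square 9; +1 → 10, wraps to 0, carry into subsquare.
Longitude subsquare r = 17; +1 → 18 = s.
Latitude extended square 0; +1 → 1.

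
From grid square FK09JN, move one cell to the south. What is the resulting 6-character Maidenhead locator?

FK09jm

Latitude subsquare n = 13; −1 → 12 = m.
The longitude characters are unchanged.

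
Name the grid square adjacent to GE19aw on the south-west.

GE09xv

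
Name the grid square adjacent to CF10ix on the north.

CF11ia

Latitude subsquare x = 23; +1 → 24, wraps to 0 = a, carry into square.
Latitude square 0; +1 → 1.
The longitude characters are unchanged.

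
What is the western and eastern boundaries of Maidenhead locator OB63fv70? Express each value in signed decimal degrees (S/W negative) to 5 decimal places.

112.47500, 112.48333

Field O=14, B=1: +14·20° lon, +1·10° lat → SW at lon 100°, lat -80°.
Square 6, 3: +6·2° lon, +3·1° lat → SW at lon 112°, lat -77°.
Subsquare f=5, v=21: +5·0.0833333° lon, +21·0.0416667° lat → SW at lon 112.417°, lat -76.125°.
Extended square 7, 0: +7·0.00833333° lon, +0·0.00416667° lat → SW at lon 112.475°, lat -76.125°.
Cell spans 0.00833333° lon × 0.00416667° lat.
west 112.47500, east 112.48333.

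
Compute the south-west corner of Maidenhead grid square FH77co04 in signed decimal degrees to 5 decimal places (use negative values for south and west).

-12.40000, -65.83333

Field F=5, H=7: +5·20° lon, +7·10° lat → SW at lon -80°, lat -20°.
Square 7, 7: +7·2° lon, +7·1° lat → SW at lon -66°, lat -13°.
Subsquare c=2, o=14: +2·0.0833333° lon, +14·0.0416667° lat → SW at lon -65.8333°, lat -12.4167°.
Extended square 0, 4: +0·0.00833333° lon, +4·0.00416667° lat → SW at lon -65.8333°, lat -12.4°.
latitude -12.40000, longitude -65.83333.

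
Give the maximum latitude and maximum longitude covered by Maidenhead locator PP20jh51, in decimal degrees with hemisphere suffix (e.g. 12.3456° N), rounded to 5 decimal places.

Field P=15, P=15: +15·20° lon, +15·10° lat → SW at lon 120°, lat 60°.
Square 2, 0: +2·2° lon, +0·1° lat → SW at lon 124°, lat 60°.
Subsquare j=9, h=7: +9·0.0833333° lon, +7·0.0416667° lat → SW at lon 124.75°, lat 60.2917°.
Extended square 5, 1: +5·0.00833333° lon, +1·0.00416667° lat → SW at lon 124.792°, lat 60.2958°.
Cell spans 0.00833333° lon × 0.00416667° lat. NE corner is SW corner plus one full cell.
latitude 60.30000° N, longitude 124.80000° E.

60.30000° N, 124.80000° E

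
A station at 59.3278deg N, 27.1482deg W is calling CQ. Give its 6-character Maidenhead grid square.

Shift to the Maidenhead origin (180°W, 90°S): lon 152.8518, lat 149.3278.
Field (20°×10°, letters A–R): 152.8518/20 → 7 → H, 149.3278/10 → 14 → O; chars HO.
Square (2°×1°, digits 0–9): 12.8518/2 → 6, 9.3278/1 → 9; chars 69.
Subsquare (5′×2.5′, letters a–x): 0.8518/0.0833333 → 10 → k, 0.3278/0.0416667 → 7 → h; chars kh.

HO69kh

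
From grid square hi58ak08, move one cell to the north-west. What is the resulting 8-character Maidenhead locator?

Longitude extended square 0; −1 → -1, wraps to 9, carry into subsquare.
Longitude subsquare a = 0; −1 → -1, wraps to 23 = x, carry into square.
Longitude square 5; −1 → 4.
Latitude extended square 8; +1 → 9.

HI48xk99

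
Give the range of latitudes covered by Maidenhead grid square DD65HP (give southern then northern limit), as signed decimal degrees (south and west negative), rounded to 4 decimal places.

-54.3750, -54.3333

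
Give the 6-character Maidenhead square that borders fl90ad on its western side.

Longitude subsquare a = 0; −1 → -1, wraps to 23 = x, carry into square.
Longitude square 9; −1 → 8.
The latitude characters are unchanged.

FL80xd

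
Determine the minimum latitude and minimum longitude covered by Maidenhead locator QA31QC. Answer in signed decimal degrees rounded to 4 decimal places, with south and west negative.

-88.9167, 147.3333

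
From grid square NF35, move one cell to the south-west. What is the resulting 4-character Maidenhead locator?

Longitude square 3; −1 → 2.
Latitude square 5; −1 → 4.

NF24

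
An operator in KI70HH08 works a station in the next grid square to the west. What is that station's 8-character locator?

Longitude extended square 0; −1 → -1, wraps to 9, carry into subsquare.
Longitude subsquare h = 7; −1 → 6 = g.
The latitude characters are unchanged.

KI70gh98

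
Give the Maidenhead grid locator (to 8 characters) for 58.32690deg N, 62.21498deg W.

FO88vh48

Shift to the Maidenhead origin (180°W, 90°S): lon 117.78502, lat 148.32690.
Field: 117.78502/20 → 5 → F, 148.32690/10 → 14 → O; chars FO.
Square: 17.78502/2 → 8, 8.32690/1 → 8; chars 88.
Subsquare: 1.78502/0.0833333 → 21 → v, 0.32690/0.0416667 → 7 → h; chars vh.
Extended square: 0.03502/0.00833333 → 4, 0.03523/0.00416667 → 8; chars 48.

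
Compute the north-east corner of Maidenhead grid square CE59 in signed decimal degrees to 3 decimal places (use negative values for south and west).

Field C=2, E=4: +2·20° lon, +4·10° lat → SW at lon -140°, lat -50°.
Square 5, 9: +5·2° lon, +9·1° lat → SW at lon -130°, lat -41°.
Cell spans 2° lon × 1° lat. NE corner is SW corner plus one full cell.
latitude -40.000, longitude -128.000.

-40.000, -128.000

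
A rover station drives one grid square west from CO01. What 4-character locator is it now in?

BO91

Longitude square 0; −1 → -1, wraps to 9, carry into field.
Longitude field C = 2; −1 → 1 = B.
The latitude characters are unchanged.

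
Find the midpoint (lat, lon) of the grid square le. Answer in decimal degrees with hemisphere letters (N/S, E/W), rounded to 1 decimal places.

45.0° S, 50.0° E

Field L=11, E=4: +11·20° lon, +4·10° lat → SW at lon 40°, lat -50°.
Cell spans 20° lon × 10° lat. Centre is SW corner plus half of each.
latitude 45.0° S, longitude 50.0° E.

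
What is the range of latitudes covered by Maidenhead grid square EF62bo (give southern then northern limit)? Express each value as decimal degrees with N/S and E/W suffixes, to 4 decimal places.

37.4167° S, 37.3750° S

Field E=4, F=5: +4·20° lon, +5·10° lat → SW at lon -100°, lat -40°.
Square 6, 2: +6·2° lon, +2·1° lat → SW at lon -88°, lat -38°.
Subsquare b=1, o=14: +1·0.0833333° lon, +14·0.0416667° lat → SW at lon -87.9167°, lat -37.4167°.
Cell spans 0.0833333° lon × 0.0416667° lat.
south 37.4167° S, north 37.3750° S.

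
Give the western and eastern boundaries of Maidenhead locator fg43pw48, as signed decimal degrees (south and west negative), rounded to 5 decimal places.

-70.71667, -70.70833

Field F=5, G=6: +5·20° lon, +6·10° lat → SW at lon -80°, lat -30°.
Square 4, 3: +4·2° lon, +3·1° lat → SW at lon -72°, lat -27°.
Subsquare p=15, w=22: +15·0.0833333° lon, +22·0.0416667° lat → SW at lon -70.75°, lat -26.0833°.
Extended square 4, 8: +4·0.00833333° lon, +8·0.00416667° lat → SW at lon -70.7167°, lat -26.05°.
Cell spans 0.00833333° lon × 0.00416667° lat.
west -70.71667, east -70.70833.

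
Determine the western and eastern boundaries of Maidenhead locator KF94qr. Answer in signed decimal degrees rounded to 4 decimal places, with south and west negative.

Field K=10, F=5: +10·20° lon, +5·10° lat → SW at lon 20°, lat -40°.
Square 9, 4: +9·2° lon, +4·1° lat → SW at lon 38°, lat -36°.
Subsquare q=16, r=17: +16·0.0833333° lon, +17·0.0416667° lat → SW at lon 39.3333°, lat -35.2917°.
Cell spans 0.0833333° lon × 0.0416667° lat.
west 39.3333, east 39.4167.

39.3333, 39.4167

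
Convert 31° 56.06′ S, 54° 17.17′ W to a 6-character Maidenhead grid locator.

GF28ub

Shift to the Maidenhead origin (180°W, 90°S): lon 125.7138, lat 58.0657.
Field: 125.7138/20 → 6 → G, 58.0657/10 → 5 → F; chars GF.
Square: 5.7138/2 → 2, 8.0657/1 → 8; chars 28.
Subsquare: 1.7138/0.0833333 → 20 → u, 0.0657/0.0416667 → 1 → b; chars ub.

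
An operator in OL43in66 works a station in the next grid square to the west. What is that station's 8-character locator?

OL43in56

Longitude extended square 6; −1 → 5.
The latitude characters are unchanged.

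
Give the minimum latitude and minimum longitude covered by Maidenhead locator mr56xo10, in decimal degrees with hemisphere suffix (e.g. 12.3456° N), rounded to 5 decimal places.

Field M=12, R=17: +12·20° lon, +17·10° lat → SW at lon 60°, lat 80°.
Square 5, 6: +5·2° lon, +6·1° lat → SW at lon 70°, lat 86°.
Subsquare x=23, o=14: +23·0.0833333° lon, +14·0.0416667° lat → SW at lon 71.9167°, lat 86.5833°.
Extended square 1, 0: +1·0.00833333° lon, +0·0.00416667° lat → SW at lon 71.925°, lat 86.5833°.
latitude 86.58333° N, longitude 71.92500° E.

86.58333° N, 71.92500° E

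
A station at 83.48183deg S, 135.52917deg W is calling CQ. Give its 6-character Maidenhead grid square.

CA26fm

Add 180° to longitude and 90° to latitude: 44.4708, 6.5182.
Field: lon ⌊44.4708/20⌋ = 2 → C; lat ⌊6.5182/10⌋ = 0 → A.
Square: lon ⌊4.4708/2⌋ = 2; lat ⌊6.5182/1⌋ = 6.
Subsquare: lon ⌊0.4708/0.0833333⌋ = 5 → f; lat ⌊0.5182/0.0416667⌋ = 12 → m.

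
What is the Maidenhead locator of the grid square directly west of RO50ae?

RO40xe

Longitude subsquare a = 0; −1 → -1, wraps to 23 = x, carry into square.
Longitude square 5; −1 → 4.
The latitude characters are unchanged.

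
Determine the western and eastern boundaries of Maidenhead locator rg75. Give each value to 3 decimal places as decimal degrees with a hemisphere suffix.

174.000° E, 176.000° E

Field R=17, G=6: +17·20° lon, +6·10° lat → SW at lon 160°, lat -30°.
Square 7, 5: +7·2° lon, +5·1° lat → SW at lon 174°, lat -25°.
Cell spans 2° lon × 1° lat.
west 174.000° E, east 176.000° E.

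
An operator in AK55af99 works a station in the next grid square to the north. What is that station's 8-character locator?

Latitude extended square 9; +1 → 10, wraps to 0, carry into subsquare.
Latitude subsquare f = 5; +1 → 6 = g.
The longitude characters are unchanged.

AK55ag90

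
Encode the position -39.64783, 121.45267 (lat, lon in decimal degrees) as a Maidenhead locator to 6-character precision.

Shift to the Maidenhead origin (180°W, 90°S): lon 301.4527, lat 50.3522.
Field: lon ⌊301.4527/20⌋ = 15 → P; lat ⌊50.3522/10⌋ = 5 → F.
Square: lon ⌊1.4527/2⌋ = 0; lat ⌊0.3522/1⌋ = 0.
Subsquare: lon ⌊1.4527/0.0833333⌋ = 17 → r; lat ⌊0.3522/0.0416667⌋ = 8 → i.

PF00ri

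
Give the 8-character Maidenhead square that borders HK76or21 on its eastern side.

HK76or31

Longitude extended square 2; +1 → 3.
The latitude characters are unchanged.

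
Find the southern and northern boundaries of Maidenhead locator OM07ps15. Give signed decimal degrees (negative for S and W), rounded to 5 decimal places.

Field O=14, M=12: +14·20° lon, +12·10° lat → SW at lon 100°, lat 30°.
Square 0, 7: +0·2° lon, +7·1° lat → SW at lon 100°, lat 37°.
Subsquare p=15, s=18: +15·0.0833333° lon, +18·0.0416667° lat → SW at lon 101.25°, lat 37.75°.
Extended square 1, 5: +1·0.00833333° lon, +5·0.00416667° lat → SW at lon 101.258°, lat 37.7708°.
Cell spans 0.00833333° lon × 0.00416667° lat.
south 37.77083, north 37.77500.

37.77083, 37.77500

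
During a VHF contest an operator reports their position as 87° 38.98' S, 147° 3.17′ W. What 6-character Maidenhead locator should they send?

BA62li

Shift to the Maidenhead origin (180°W, 90°S): lon 32.9472, lat 2.3503.
Field: 32.9472/20 → 1 → B, 2.3503/10 → 0 → A; chars BA.
Square: 12.9472/2 → 6, 2.3503/1 → 2; chars 62.
Subsquare: 0.9472/0.0833333 → 11 → l, 0.3503/0.0416667 → 8 → i; chars li.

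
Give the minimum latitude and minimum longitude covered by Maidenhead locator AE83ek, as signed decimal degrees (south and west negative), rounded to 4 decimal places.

Field A=0, E=4: +0·20° lon, +4·10° lat → SW at lon -180°, lat -50°.
Square 8, 3: +8·2° lon, +3·1° lat → SW at lon -164°, lat -47°.
Subsquare e=4, k=10: +4·0.0833333° lon, +10·0.0416667° lat → SW at lon -163.667°, lat -46.5833°.
latitude -46.5833, longitude -163.6667.

-46.5833, -163.6667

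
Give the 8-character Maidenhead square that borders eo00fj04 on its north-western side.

EO00ej95

Longitude extended square 0; −1 → -1, wraps to 9, carry into subsquare.
Longitude subsquare f = 5; −1 → 4 = e.
Latitude extended square 4; +1 → 5.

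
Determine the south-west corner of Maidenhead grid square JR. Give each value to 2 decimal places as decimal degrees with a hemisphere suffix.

Field J=9, R=17: +9·20° lon, +17·10° lat → SW at lon 0°, lat 80°.
latitude 80.00° N, longitude 0.00° E.

80.00° N, 0.00° E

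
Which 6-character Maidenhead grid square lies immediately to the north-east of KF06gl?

Longitude subsquare g = 6; +1 → 7 = h.
Latitude subsquare l = 11; +1 → 12 = m.

KF06hm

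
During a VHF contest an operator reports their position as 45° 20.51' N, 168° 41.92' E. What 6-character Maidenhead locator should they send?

Add 180° to longitude and 90° to latitude: 348.6987, 135.3418.
Field: 348.6987/20 → 17 → R, 135.3418/10 → 13 → N; chars RN.
Square: 8.6987/2 → 4, 5.3418/1 → 5; chars 45.
Subsquare: 0.6987/0.0833333 → 8 → i, 0.3418/0.0416667 → 8 → i; chars ii.

RN45ii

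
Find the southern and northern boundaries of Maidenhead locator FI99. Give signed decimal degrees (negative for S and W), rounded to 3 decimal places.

-1.000, 0.000

Field F=5, I=8: +5·20° lon, +8·10° lat → SW at lon -80°, lat -10°.
Square 9, 9: +9·2° lon, +9·1° lat → SW at lon -62°, lat -1°.
Cell spans 2° lon × 1° lat.
south -1.000, north 0.000.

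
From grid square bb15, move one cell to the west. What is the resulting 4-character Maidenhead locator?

Longitude square 1; −1 → 0.
The latitude characters are unchanged.

BB05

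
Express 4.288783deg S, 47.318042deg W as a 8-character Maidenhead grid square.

Shift to the Maidenhead origin (180°W, 90°S): lon 132.68196, lat 85.71122.
Field: lon ⌊132.68196/20⌋ = 6 → G; lat ⌊85.71122/10⌋ = 8 → I.
Square: lon ⌊12.68196/2⌋ = 6; lat ⌊5.71122/1⌋ = 5.
Subsquare: lon ⌊0.68196/0.0833333⌋ = 8 → i; lat ⌊0.71122/0.0416667⌋ = 17 → r.
Extended square: lon ⌊0.01529/0.00833333⌋ = 1; lat ⌊0.00288/0.00416667⌋ = 0.

GI65ir10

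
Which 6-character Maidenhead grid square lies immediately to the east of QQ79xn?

QQ89an

Longitude subsquare x = 23; +1 → 24, wraps to 0 = a, carry into square.
Longitude square 7; +1 → 8.
The latitude characters are unchanged.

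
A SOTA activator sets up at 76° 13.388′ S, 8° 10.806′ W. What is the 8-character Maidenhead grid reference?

Offset from 180°W / 90°S: lon 171.81990°, lat 13.77687°.
Field: 171.81990/20 → 8 → I, 13.77687/10 → 1 → B; chars IB.
Square: 11.81990/2 → 5, 3.77687/1 → 3; chars 53.
Subsquare: 1.81990/0.0833333 → 21 → v, 0.77687/0.0416667 → 18 → s; chars vs.
Extended square: 0.06990/0.00833333 → 8, 0.02687/0.00416667 → 6; chars 86.

IB53vs86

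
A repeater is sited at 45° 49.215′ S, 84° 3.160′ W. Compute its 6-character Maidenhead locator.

EE74xe

Add 180° to longitude and 90° to latitude: 95.9473, 44.1797.
Field: 95.9473/20 → 4 → E, 44.1797/10 → 4 → E; chars EE.
Square: 15.9473/2 → 7, 4.1797/1 → 4; chars 74.
Subsquare: 1.9473/0.0833333 → 23 → x, 0.1797/0.0416667 → 4 → e; chars xe.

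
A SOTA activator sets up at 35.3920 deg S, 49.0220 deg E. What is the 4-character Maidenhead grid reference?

Add 180° to longitude and 90° to latitude: 229.02, 54.61.
Field: lon ⌊229.02/20⌋ = 11 → L; lat ⌊54.61/10⌋ = 5 → F.
Square: lon ⌊9.02/2⌋ = 4; lat ⌊4.61/1⌋ = 4.

LF44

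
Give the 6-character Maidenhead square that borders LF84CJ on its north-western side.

Longitude subsquare c = 2; −1 → 1 = b.
Latitude subsquare j = 9; +1 → 10 = k.

LF84bk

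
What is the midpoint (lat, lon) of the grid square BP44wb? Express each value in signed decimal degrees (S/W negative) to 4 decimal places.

64.0625, -150.1250

Field B=1, P=15: +1·20° lon, +15·10° lat → SW at lon -160°, lat 60°.
Square 4, 4: +4·2° lon, +4·1° lat → SW at lon -152°, lat 64°.
Subsquare w=22, b=1: +22·0.0833333° lon, +1·0.0416667° lat → SW at lon -150.167°, lat 64.0417°.
Cell spans 0.0833333° lon × 0.0416667° lat. Centre is SW corner plus half of each.
latitude 64.0625, longitude -150.1250.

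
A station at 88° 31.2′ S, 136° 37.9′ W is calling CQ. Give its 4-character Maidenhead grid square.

Offset from 180°W / 90°S: lon 43.37°, lat 1.48°.
Field (20°×10°, letters A–R): 43.37/20 → 2 → C, 1.48/10 → 0 → A; chars CA.
Square (2°×1°, digits 0–9): 3.37/2 → 1, 1.48/1 → 1; chars 11.

CA11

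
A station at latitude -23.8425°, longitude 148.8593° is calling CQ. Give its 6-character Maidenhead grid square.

QG46kd

Add 180° to longitude and 90° to latitude: 328.8593, 66.1575.
Field (20°×10°, letters A–R): 328.8593/20 → 16 → Q, 66.1575/10 → 6 → G; chars QG.
Square (2°×1°, digits 0–9): 8.8593/2 → 4, 6.1575/1 → 6; chars 46.
Subsquare (5′×2.5′, letters a–x): 0.8593/0.0833333 → 10 → k, 0.1575/0.0416667 → 3 → d; chars kd.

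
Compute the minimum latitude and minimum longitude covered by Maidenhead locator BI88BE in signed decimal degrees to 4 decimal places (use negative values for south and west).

Field B=1, I=8: +1·20° lon, +8·10° lat → SW at lon -160°, lat -10°.
Square 8, 8: +8·2° lon, +8·1° lat → SW at lon -144°, lat -2°.
Subsquare b=1, e=4: +1·0.0833333° lon, +4·0.0416667° lat → SW at lon -143.917°, lat -1.83333°.
latitude -1.8333, longitude -143.9167.

-1.8333, -143.9167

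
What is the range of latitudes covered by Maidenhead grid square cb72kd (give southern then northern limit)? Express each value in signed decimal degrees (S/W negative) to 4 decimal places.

-77.8750, -77.8333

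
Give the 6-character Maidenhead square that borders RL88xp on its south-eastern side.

RL98ao

Longitude subsquare x = 23; +1 → 24, wraps to 0 = a, carry into square.
Longitude square 8; +1 → 9.
Latitude subsquare p = 15; −1 → 14 = o.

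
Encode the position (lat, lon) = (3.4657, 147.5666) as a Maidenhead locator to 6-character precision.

QJ33sl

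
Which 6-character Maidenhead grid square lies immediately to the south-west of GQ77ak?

GQ67xj

Longitude subsquare a = 0; −1 → -1, wraps to 23 = x, carry into square.
Longitude square 7; −1 → 6.
Latitude subsquare k = 10; −1 → 9 = j.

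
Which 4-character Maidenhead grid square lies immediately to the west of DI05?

Longitude square 0; −1 → -1, wraps to 9, carry into field.
Longitude field D = 3; −1 → 2 = C.
The latitude characters are unchanged.

CI95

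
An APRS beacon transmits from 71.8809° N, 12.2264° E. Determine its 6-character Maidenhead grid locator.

JQ61cv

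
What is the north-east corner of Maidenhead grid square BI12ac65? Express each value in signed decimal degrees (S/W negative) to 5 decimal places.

-7.89167, -157.94167

Field B=1, I=8: +1·20° lon, +8·10° lat → SW at lon -160°, lat -10°.
Square 1, 2: +1·2° lon, +2·1° lat → SW at lon -158°, lat -8°.
Subsquare a=0, c=2: +0·0.0833333° lon, +2·0.0416667° lat → SW at lon -158°, lat -7.91667°.
Extended square 6, 5: +6·0.00833333° lon, +5·0.00416667° lat → SW at lon -157.95°, lat -7.89583°.
Cell spans 0.00833333° lon × 0.00416667° lat. NE corner is SW corner plus one full cell.
latitude -7.89167, longitude -157.94167.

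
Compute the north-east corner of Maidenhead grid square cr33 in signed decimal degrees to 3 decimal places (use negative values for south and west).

Field C=2, R=17: +2·20° lon, +17·10° lat → SW at lon -140°, lat 80°.
Square 3, 3: +3·2° lon, +3·1° lat → SW at lon -134°, lat 83°.
Cell spans 2° lon × 1° lat. NE corner is SW corner plus one full cell.
latitude 84.000, longitude -132.000.

84.000, -132.000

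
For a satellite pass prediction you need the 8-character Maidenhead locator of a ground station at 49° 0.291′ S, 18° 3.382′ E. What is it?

Offset from 180°W / 90°S: lon 198.05637°, lat 40.99515°.
Field: lon ⌊198.05637/20⌋ = 9 → J; lat ⌊40.99515/10⌋ = 4 → E.
Square: lon ⌊18.05637/2⌋ = 9; lat ⌊0.99515/1⌋ = 0.
Subsquare: lon ⌊0.05637/0.0833333⌋ = 0 → a; lat ⌊0.99515/0.0416667⌋ = 23 → x.
Extended square: lon ⌊0.05637/0.00833333⌋ = 6; lat ⌊0.03682/0.00416667⌋ = 8.

JE90ax68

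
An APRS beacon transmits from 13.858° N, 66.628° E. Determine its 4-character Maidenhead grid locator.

Shift to the Maidenhead origin (180°W, 90°S): lon 246.63, lat 103.86.
Field: lon ⌊246.63/20⌋ = 12 → M; lat ⌊103.86/10⌋ = 10 → K.
Square: lon ⌊6.63/2⌋ = 3; lat ⌊3.86/1⌋ = 3.

MK33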